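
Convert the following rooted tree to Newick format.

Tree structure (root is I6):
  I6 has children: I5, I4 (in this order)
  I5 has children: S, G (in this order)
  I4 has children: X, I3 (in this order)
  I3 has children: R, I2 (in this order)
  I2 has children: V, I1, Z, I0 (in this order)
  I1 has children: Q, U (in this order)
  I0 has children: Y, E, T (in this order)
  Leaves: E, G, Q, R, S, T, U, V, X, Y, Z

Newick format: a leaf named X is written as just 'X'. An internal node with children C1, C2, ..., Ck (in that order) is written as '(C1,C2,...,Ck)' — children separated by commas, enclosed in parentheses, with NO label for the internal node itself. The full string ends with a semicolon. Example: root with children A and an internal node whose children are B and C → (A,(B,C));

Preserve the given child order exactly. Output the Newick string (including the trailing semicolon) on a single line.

internal I6 with children ['I5', 'I4']
  internal I5 with children ['S', 'G']
    leaf 'S' → 'S'
    leaf 'G' → 'G'
  → '(S,G)'
  internal I4 with children ['X', 'I3']
    leaf 'X' → 'X'
    internal I3 with children ['R', 'I2']
      leaf 'R' → 'R'
      internal I2 with children ['V', 'I1', 'Z', 'I0']
        leaf 'V' → 'V'
        internal I1 with children ['Q', 'U']
          leaf 'Q' → 'Q'
          leaf 'U' → 'U'
        → '(Q,U)'
        leaf 'Z' → 'Z'
        internal I0 with children ['Y', 'E', 'T']
          leaf 'Y' → 'Y'
          leaf 'E' → 'E'
          leaf 'T' → 'T'
        → '(Y,E,T)'
      → '(V,(Q,U),Z,(Y,E,T))'
    → '(R,(V,(Q,U),Z,(Y,E,T)))'
  → '(X,(R,(V,(Q,U),Z,(Y,E,T))))'
→ '((S,G),(X,(R,(V,(Q,U),Z,(Y,E,T)))))'
Final: ((S,G),(X,(R,(V,(Q,U),Z,(Y,E,T)))));

Answer: ((S,G),(X,(R,(V,(Q,U),Z,(Y,E,T)))));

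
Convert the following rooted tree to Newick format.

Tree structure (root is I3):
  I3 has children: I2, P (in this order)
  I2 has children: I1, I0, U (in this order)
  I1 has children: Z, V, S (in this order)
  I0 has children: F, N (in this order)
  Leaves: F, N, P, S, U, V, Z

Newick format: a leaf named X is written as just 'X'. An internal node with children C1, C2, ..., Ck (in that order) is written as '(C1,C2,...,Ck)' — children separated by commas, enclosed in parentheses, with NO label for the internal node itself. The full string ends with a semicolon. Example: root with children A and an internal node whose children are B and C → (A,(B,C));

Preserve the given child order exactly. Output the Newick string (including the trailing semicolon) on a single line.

Answer: (((Z,V,S),(F,N),U),P);

Derivation:
internal I3 with children ['I2', 'P']
  internal I2 with children ['I1', 'I0', 'U']
    internal I1 with children ['Z', 'V', 'S']
      leaf 'Z' → 'Z'
      leaf 'V' → 'V'
      leaf 'S' → 'S'
    → '(Z,V,S)'
    internal I0 with children ['F', 'N']
      leaf 'F' → 'F'
      leaf 'N' → 'N'
    → '(F,N)'
    leaf 'U' → 'U'
  → '((Z,V,S),(F,N),U)'
  leaf 'P' → 'P'
→ '(((Z,V,S),(F,N),U),P)'
Final: (((Z,V,S),(F,N),U),P);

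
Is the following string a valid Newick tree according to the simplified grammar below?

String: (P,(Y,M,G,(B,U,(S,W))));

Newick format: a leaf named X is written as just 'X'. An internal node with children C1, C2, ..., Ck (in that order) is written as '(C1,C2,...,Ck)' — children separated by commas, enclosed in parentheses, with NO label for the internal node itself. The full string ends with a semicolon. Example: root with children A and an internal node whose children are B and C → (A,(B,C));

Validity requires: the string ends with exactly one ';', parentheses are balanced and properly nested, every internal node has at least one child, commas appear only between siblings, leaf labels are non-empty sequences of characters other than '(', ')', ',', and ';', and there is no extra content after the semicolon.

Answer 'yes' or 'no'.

Answer: yes

Derivation:
Input: (P,(Y,M,G,(B,U,(S,W))));
Paren balance: 4 '(' vs 4 ')' OK
Ends with single ';': True
Full parse: OK
Valid: True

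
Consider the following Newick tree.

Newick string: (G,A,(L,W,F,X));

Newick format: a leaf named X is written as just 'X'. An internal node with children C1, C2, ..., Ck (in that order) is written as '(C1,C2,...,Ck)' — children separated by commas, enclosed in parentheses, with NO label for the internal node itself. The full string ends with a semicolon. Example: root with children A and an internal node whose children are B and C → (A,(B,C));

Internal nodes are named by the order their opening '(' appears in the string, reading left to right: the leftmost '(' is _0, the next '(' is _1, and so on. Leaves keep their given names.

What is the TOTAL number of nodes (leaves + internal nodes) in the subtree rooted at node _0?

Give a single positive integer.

Answer: 8

Derivation:
Newick: (G,A,(L,W,F,X));
Locate _0: it is the '(' at position 0 (the 1st '(' reading left to right).
Query: subtree rooted at _0
_0: subtree_size = 1 + 7
  G: subtree_size = 1 + 0
  A: subtree_size = 1 + 0
  _1: subtree_size = 1 + 4
    L: subtree_size = 1 + 0
    W: subtree_size = 1 + 0
    F: subtree_size = 1 + 0
    X: subtree_size = 1 + 0
Total subtree size of _0: 8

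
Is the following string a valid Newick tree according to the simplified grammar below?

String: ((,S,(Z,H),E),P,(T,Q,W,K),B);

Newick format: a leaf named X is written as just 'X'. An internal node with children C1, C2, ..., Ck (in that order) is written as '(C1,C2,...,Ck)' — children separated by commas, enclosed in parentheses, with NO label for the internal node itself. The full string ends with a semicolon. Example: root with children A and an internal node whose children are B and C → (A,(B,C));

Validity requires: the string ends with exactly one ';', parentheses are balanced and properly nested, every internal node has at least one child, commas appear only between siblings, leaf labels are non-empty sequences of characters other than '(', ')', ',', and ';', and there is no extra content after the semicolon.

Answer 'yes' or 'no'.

Input: ((,S,(Z,H),E),P,(T,Q,W,K),B);
Paren balance: 4 '(' vs 4 ')' OK
Ends with single ';': True
Full parse: FAILS (empty leaf label at pos 2)
Valid: False

Answer: no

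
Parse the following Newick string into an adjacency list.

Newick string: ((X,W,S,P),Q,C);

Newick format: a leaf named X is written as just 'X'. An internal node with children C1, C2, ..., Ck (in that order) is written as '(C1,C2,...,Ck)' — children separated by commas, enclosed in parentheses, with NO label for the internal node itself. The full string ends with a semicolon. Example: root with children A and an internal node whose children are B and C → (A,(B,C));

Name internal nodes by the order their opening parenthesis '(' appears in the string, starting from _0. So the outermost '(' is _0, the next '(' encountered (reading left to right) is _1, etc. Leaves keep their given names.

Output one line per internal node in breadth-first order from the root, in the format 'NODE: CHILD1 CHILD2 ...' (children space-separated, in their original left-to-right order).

Answer: _0: _1 Q C
_1: X W S P

Derivation:
Input: ((X,W,S,P),Q,C);
Scanning left-to-right, naming '(' by encounter order:
  pos 0: '(' -> open internal node _0 (depth 1)
  pos 1: '(' -> open internal node _1 (depth 2)
  pos 9: ')' -> close internal node _1 (now at depth 1)
  pos 14: ')' -> close internal node _0 (now at depth 0)
Total internal nodes: 2
BFS adjacency from root:
  _0: _1 Q C
  _1: X W S P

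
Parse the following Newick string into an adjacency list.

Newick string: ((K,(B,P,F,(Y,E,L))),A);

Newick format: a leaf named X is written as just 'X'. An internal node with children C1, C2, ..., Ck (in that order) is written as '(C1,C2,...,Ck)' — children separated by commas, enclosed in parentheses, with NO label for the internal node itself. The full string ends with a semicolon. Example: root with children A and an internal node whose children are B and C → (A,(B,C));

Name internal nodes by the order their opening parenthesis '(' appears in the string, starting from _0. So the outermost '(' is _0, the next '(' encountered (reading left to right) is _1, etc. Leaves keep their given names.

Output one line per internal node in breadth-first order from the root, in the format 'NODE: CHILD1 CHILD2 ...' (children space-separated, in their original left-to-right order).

Input: ((K,(B,P,F,(Y,E,L))),A);
Scanning left-to-right, naming '(' by encounter order:
  pos 0: '(' -> open internal node _0 (depth 1)
  pos 1: '(' -> open internal node _1 (depth 2)
  pos 4: '(' -> open internal node _2 (depth 3)
  pos 11: '(' -> open internal node _3 (depth 4)
  pos 17: ')' -> close internal node _3 (now at depth 3)
  pos 18: ')' -> close internal node _2 (now at depth 2)
  pos 19: ')' -> close internal node _1 (now at depth 1)
  pos 22: ')' -> close internal node _0 (now at depth 0)
Total internal nodes: 4
BFS adjacency from root:
  _0: _1 A
  _1: K _2
  _2: B P F _3
  _3: Y E L

Answer: _0: _1 A
_1: K _2
_2: B P F _3
_3: Y E L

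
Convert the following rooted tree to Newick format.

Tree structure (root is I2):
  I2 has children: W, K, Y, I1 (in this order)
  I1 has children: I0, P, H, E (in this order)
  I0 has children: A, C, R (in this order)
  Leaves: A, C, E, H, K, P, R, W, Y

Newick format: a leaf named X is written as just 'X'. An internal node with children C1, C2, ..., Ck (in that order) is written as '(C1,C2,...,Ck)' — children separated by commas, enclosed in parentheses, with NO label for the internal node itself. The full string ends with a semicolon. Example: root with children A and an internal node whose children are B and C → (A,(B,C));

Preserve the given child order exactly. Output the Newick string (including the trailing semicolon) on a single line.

Answer: (W,K,Y,((A,C,R),P,H,E));

Derivation:
internal I2 with children ['W', 'K', 'Y', 'I1']
  leaf 'W' → 'W'
  leaf 'K' → 'K'
  leaf 'Y' → 'Y'
  internal I1 with children ['I0', 'P', 'H', 'E']
    internal I0 with children ['A', 'C', 'R']
      leaf 'A' → 'A'
      leaf 'C' → 'C'
      leaf 'R' → 'R'
    → '(A,C,R)'
    leaf 'P' → 'P'
    leaf 'H' → 'H'
    leaf 'E' → 'E'
  → '((A,C,R),P,H,E)'
→ '(W,K,Y,((A,C,R),P,H,E))'
Final: (W,K,Y,((A,C,R),P,H,E));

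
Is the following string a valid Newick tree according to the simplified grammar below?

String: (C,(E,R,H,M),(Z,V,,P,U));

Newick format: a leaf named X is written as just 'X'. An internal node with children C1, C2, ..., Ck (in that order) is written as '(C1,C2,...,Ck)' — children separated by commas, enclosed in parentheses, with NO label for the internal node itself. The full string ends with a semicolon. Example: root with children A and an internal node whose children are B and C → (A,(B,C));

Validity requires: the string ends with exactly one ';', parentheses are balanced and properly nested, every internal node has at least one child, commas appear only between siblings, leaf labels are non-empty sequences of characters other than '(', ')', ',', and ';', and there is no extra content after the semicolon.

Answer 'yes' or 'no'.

Answer: no

Derivation:
Input: (C,(E,R,H,M),(Z,V,,P,U));
Paren balance: 3 '(' vs 3 ')' OK
Ends with single ';': True
Full parse: FAILS (empty leaf label at pos 18)
Valid: False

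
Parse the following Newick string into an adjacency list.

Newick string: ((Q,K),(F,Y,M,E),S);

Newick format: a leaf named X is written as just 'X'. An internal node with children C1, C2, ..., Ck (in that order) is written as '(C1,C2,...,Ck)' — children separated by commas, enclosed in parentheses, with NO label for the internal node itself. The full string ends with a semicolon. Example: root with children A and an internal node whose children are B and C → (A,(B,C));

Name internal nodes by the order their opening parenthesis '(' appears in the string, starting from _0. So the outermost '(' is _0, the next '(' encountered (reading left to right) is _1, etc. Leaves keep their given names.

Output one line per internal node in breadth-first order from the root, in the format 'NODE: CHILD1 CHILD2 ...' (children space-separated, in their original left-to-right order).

Answer: _0: _1 _2 S
_1: Q K
_2: F Y M E

Derivation:
Input: ((Q,K),(F,Y,M,E),S);
Scanning left-to-right, naming '(' by encounter order:
  pos 0: '(' -> open internal node _0 (depth 1)
  pos 1: '(' -> open internal node _1 (depth 2)
  pos 5: ')' -> close internal node _1 (now at depth 1)
  pos 7: '(' -> open internal node _2 (depth 2)
  pos 15: ')' -> close internal node _2 (now at depth 1)
  pos 18: ')' -> close internal node _0 (now at depth 0)
Total internal nodes: 3
BFS adjacency from root:
  _0: _1 _2 S
  _1: Q K
  _2: F Y M E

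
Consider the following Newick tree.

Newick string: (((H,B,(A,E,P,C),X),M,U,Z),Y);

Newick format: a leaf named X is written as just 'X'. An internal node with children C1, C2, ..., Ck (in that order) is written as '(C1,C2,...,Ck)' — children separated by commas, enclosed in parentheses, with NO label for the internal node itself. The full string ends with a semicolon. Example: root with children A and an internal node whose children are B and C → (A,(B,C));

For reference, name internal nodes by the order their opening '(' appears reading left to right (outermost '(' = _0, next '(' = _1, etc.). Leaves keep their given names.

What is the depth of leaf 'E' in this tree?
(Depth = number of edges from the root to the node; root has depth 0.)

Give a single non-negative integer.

Answer: 4

Derivation:
Newick: (((H,B,(A,E,P,C),X),M,U,Z),Y);
Naming internals by '(' encounter order: outermost '(' = _0, next = _1, ...
Query node: E
Path from root: _0 -> _1 -> _2 -> _3 -> E
Depth of E: 4 (number of edges from root)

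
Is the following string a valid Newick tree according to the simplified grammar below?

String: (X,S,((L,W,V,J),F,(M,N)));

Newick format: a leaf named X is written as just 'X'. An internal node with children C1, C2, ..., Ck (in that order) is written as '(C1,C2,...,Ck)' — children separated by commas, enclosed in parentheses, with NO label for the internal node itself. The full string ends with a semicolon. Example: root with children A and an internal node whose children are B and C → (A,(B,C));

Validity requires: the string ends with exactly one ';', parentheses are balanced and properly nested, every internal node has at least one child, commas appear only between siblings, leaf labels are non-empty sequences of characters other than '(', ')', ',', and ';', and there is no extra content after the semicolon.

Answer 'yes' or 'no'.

Input: (X,S,((L,W,V,J),F,(M,N)));
Paren balance: 4 '(' vs 4 ')' OK
Ends with single ';': True
Full parse: OK
Valid: True

Answer: yes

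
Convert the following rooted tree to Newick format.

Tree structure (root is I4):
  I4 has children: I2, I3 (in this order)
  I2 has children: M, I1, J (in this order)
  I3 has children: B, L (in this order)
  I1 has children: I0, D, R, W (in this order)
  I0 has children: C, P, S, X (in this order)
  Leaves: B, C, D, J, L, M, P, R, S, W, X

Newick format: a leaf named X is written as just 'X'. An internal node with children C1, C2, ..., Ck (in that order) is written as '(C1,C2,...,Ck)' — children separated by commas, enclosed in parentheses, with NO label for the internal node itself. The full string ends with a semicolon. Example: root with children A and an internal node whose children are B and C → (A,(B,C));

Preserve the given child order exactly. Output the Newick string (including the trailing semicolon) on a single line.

internal I4 with children ['I2', 'I3']
  internal I2 with children ['M', 'I1', 'J']
    leaf 'M' → 'M'
    internal I1 with children ['I0', 'D', 'R', 'W']
      internal I0 with children ['C', 'P', 'S', 'X']
        leaf 'C' → 'C'
        leaf 'P' → 'P'
        leaf 'S' → 'S'
        leaf 'X' → 'X'
      → '(C,P,S,X)'
      leaf 'D' → 'D'
      leaf 'R' → 'R'
      leaf 'W' → 'W'
    → '((C,P,S,X),D,R,W)'
    leaf 'J' → 'J'
  → '(M,((C,P,S,X),D,R,W),J)'
  internal I3 with children ['B', 'L']
    leaf 'B' → 'B'
    leaf 'L' → 'L'
  → '(B,L)'
→ '((M,((C,P,S,X),D,R,W),J),(B,L))'
Final: ((M,((C,P,S,X),D,R,W),J),(B,L));

Answer: ((M,((C,P,S,X),D,R,W),J),(B,L));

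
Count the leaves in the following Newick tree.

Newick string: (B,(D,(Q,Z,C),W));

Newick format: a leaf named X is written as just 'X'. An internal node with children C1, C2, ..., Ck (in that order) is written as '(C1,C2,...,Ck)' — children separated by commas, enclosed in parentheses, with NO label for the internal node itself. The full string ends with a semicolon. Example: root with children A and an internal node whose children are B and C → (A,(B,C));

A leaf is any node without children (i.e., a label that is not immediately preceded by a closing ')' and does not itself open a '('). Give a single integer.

Answer: 6

Derivation:
Newick: (B,(D,(Q,Z,C),W));
Scan left-to-right; a leaf is any maximal label run not followed by '(':
  pos 1: leaf 'B' → count = 1
  pos 4: leaf 'D' → count = 2
  pos 7: leaf 'Q' → count = 3
  pos 9: leaf 'Z' → count = 4
  pos 11: leaf 'C' → count = 5
  pos 14: leaf 'W' → count = 6
Total leaves: 6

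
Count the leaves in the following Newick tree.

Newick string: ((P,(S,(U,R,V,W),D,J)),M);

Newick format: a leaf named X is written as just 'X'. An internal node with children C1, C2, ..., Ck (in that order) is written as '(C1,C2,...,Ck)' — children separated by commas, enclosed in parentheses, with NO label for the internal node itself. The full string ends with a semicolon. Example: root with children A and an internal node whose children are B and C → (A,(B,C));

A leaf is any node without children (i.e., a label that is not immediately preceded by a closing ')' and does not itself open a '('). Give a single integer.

Newick: ((P,(S,(U,R,V,W),D,J)),M);
Scan left-to-right; a leaf is any maximal label run not followed by '(':
  pos 2: leaf 'P' → count = 1
  pos 5: leaf 'S' → count = 2
  pos 8: leaf 'U' → count = 3
  pos 10: leaf 'R' → count = 4
  pos 12: leaf 'V' → count = 5
  pos 14: leaf 'W' → count = 6
  pos 17: leaf 'D' → count = 7
  pos 19: leaf 'J' → count = 8
  pos 23: leaf 'M' → count = 9
Total leaves: 9

Answer: 9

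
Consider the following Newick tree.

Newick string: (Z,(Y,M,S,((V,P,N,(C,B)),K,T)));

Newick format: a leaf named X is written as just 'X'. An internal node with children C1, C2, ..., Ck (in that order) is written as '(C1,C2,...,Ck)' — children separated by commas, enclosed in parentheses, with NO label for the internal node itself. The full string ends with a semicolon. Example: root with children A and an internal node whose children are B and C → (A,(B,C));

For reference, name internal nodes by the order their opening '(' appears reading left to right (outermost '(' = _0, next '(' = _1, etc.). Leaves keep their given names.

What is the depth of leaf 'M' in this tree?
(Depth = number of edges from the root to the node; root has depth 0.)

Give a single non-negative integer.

Newick: (Z,(Y,M,S,((V,P,N,(C,B)),K,T)));
Naming internals by '(' encounter order: outermost '(' = _0, next = _1, ...
Query node: M
Path from root: _0 -> _1 -> M
Depth of M: 2 (number of edges from root)

Answer: 2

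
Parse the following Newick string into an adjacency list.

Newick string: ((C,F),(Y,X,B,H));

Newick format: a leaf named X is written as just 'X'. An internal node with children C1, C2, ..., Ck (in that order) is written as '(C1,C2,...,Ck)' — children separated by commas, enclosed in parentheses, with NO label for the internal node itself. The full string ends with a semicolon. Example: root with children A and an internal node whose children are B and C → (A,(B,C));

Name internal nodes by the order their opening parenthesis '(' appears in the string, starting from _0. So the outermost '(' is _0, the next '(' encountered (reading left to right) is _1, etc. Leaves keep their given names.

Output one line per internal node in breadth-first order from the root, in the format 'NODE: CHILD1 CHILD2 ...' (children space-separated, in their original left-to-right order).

Answer: _0: _1 _2
_1: C F
_2: Y X B H

Derivation:
Input: ((C,F),(Y,X,B,H));
Scanning left-to-right, naming '(' by encounter order:
  pos 0: '(' -> open internal node _0 (depth 1)
  pos 1: '(' -> open internal node _1 (depth 2)
  pos 5: ')' -> close internal node _1 (now at depth 1)
  pos 7: '(' -> open internal node _2 (depth 2)
  pos 15: ')' -> close internal node _2 (now at depth 1)
  pos 16: ')' -> close internal node _0 (now at depth 0)
Total internal nodes: 3
BFS adjacency from root:
  _0: _1 _2
  _1: C F
  _2: Y X B H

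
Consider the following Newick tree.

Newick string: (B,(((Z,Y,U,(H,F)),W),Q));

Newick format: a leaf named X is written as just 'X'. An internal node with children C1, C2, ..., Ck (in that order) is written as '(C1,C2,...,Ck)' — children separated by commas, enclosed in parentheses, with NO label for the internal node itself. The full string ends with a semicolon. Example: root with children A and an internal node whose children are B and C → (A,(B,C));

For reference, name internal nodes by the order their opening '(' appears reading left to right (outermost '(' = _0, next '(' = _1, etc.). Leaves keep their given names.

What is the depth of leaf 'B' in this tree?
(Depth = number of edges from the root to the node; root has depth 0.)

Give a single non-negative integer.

Answer: 1

Derivation:
Newick: (B,(((Z,Y,U,(H,F)),W),Q));
Naming internals by '(' encounter order: outermost '(' = _0, next = _1, ...
Query node: B
Path from root: _0 -> B
Depth of B: 1 (number of edges from root)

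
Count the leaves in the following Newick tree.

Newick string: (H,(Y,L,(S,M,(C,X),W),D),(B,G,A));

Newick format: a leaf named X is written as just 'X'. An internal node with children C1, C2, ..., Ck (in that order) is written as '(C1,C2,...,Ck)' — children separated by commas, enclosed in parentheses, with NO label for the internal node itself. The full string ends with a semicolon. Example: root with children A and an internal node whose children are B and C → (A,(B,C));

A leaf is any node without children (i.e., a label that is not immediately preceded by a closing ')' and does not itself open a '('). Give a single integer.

Newick: (H,(Y,L,(S,M,(C,X),W),D),(B,G,A));
Scan left-to-right; a leaf is any maximal label run not followed by '(':
  pos 1: leaf 'H' → count = 1
  pos 4: leaf 'Y' → count = 2
  pos 6: leaf 'L' → count = 3
  pos 9: leaf 'S' → count = 4
  pos 11: leaf 'M' → count = 5
  pos 14: leaf 'C' → count = 6
  pos 16: leaf 'X' → count = 7
  pos 19: leaf 'W' → count = 8
  pos 22: leaf 'D' → count = 9
  pos 26: leaf 'B' → count = 10
  pos 28: leaf 'G' → count = 11
  pos 30: leaf 'A' → count = 12
Total leaves: 12

Answer: 12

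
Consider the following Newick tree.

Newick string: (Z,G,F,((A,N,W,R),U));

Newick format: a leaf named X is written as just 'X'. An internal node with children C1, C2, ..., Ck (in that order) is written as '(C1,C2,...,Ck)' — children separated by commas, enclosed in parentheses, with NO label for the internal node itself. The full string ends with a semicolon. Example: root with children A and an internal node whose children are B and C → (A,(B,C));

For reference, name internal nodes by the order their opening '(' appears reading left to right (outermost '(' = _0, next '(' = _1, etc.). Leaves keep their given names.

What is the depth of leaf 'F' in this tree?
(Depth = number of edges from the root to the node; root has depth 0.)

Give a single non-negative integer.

Answer: 1

Derivation:
Newick: (Z,G,F,((A,N,W,R),U));
Naming internals by '(' encounter order: outermost '(' = _0, next = _1, ...
Query node: F
Path from root: _0 -> F
Depth of F: 1 (number of edges from root)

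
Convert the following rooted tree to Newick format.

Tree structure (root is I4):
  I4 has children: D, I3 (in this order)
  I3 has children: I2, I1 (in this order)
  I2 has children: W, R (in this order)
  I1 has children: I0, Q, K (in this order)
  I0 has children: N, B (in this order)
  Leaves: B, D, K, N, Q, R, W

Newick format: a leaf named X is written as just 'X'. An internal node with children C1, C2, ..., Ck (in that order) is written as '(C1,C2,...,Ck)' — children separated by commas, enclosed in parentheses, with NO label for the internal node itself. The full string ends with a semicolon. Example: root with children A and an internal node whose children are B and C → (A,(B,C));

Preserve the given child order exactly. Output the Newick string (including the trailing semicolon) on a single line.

Answer: (D,((W,R),((N,B),Q,K)));

Derivation:
internal I4 with children ['D', 'I3']
  leaf 'D' → 'D'
  internal I3 with children ['I2', 'I1']
    internal I2 with children ['W', 'R']
      leaf 'W' → 'W'
      leaf 'R' → 'R'
    → '(W,R)'
    internal I1 with children ['I0', 'Q', 'K']
      internal I0 with children ['N', 'B']
        leaf 'N' → 'N'
        leaf 'B' → 'B'
      → '(N,B)'
      leaf 'Q' → 'Q'
      leaf 'K' → 'K'
    → '((N,B),Q,K)'
  → '((W,R),((N,B),Q,K))'
→ '(D,((W,R),((N,B),Q,K)))'
Final: (D,((W,R),((N,B),Q,K)));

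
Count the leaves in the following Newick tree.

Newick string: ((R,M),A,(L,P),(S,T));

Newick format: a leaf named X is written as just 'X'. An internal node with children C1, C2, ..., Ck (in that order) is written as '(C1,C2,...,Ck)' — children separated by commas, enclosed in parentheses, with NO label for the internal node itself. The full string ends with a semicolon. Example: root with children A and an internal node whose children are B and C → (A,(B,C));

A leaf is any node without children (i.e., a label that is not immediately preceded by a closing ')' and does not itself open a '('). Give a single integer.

Newick: ((R,M),A,(L,P),(S,T));
Scan left-to-right; a leaf is any maximal label run not followed by '(':
  pos 2: leaf 'R' → count = 1
  pos 4: leaf 'M' → count = 2
  pos 7: leaf 'A' → count = 3
  pos 10: leaf 'L' → count = 4
  pos 12: leaf 'P' → count = 5
  pos 16: leaf 'S' → count = 6
  pos 18: leaf 'T' → count = 7
Total leaves: 7

Answer: 7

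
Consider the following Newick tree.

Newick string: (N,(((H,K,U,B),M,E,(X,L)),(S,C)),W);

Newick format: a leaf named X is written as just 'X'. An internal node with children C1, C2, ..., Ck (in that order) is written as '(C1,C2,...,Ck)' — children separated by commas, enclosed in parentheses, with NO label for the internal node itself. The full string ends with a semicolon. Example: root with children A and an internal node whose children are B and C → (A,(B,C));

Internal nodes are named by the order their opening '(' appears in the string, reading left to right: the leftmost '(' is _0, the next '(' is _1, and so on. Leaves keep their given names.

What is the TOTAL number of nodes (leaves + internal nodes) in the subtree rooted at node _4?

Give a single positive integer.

Answer: 3

Derivation:
Newick: (N,(((H,K,U,B),M,E,(X,L)),(S,C)),W);
Locate _4: it is the '(' at position 19 (the 5th '(' reading left to right).
Query: subtree rooted at _4
_4: subtree_size = 1 + 2
  X: subtree_size = 1 + 0
  L: subtree_size = 1 + 0
Total subtree size of _4: 3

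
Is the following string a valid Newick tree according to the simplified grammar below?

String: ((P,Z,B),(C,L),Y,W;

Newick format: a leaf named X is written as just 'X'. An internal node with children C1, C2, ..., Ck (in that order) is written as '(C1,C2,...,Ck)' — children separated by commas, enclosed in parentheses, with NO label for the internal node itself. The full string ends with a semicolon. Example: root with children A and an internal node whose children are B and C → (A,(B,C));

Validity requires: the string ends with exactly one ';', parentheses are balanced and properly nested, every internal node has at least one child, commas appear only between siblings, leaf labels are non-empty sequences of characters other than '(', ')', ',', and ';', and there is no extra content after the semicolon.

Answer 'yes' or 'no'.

Input: ((P,Z,B),(C,L),Y,W;
Paren balance: 3 '(' vs 2 ')' MISMATCH
Ends with single ';': True
Full parse: FAILS (expected , or ) at pos 18)
Valid: False

Answer: no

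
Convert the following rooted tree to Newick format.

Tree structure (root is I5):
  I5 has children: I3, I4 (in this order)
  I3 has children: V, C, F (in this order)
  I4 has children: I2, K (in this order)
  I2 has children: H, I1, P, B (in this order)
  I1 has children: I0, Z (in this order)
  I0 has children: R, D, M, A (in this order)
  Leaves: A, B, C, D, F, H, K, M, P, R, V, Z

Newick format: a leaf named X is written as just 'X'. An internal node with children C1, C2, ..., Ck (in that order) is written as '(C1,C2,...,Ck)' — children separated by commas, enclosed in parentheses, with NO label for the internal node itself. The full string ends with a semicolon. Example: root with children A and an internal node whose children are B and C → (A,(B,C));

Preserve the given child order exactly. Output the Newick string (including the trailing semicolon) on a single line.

internal I5 with children ['I3', 'I4']
  internal I3 with children ['V', 'C', 'F']
    leaf 'V' → 'V'
    leaf 'C' → 'C'
    leaf 'F' → 'F'
  → '(V,C,F)'
  internal I4 with children ['I2', 'K']
    internal I2 with children ['H', 'I1', 'P', 'B']
      leaf 'H' → 'H'
      internal I1 with children ['I0', 'Z']
        internal I0 with children ['R', 'D', 'M', 'A']
          leaf 'R' → 'R'
          leaf 'D' → 'D'
          leaf 'M' → 'M'
          leaf 'A' → 'A'
        → '(R,D,M,A)'
        leaf 'Z' → 'Z'
      → '((R,D,M,A),Z)'
      leaf 'P' → 'P'
      leaf 'B' → 'B'
    → '(H,((R,D,M,A),Z),P,B)'
    leaf 'K' → 'K'
  → '((H,((R,D,M,A),Z),P,B),K)'
→ '((V,C,F),((H,((R,D,M,A),Z),P,B),K))'
Final: ((V,C,F),((H,((R,D,M,A),Z),P,B),K));

Answer: ((V,C,F),((H,((R,D,M,A),Z),P,B),K));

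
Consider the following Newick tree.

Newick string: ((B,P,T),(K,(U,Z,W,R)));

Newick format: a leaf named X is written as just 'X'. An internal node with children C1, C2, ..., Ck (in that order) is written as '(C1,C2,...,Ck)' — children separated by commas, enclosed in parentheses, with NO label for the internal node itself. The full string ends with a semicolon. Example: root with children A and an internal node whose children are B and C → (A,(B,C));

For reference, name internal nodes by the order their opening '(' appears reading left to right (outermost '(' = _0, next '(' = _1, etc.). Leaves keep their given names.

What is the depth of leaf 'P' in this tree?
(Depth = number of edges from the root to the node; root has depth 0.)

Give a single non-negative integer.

Answer: 2

Derivation:
Newick: ((B,P,T),(K,(U,Z,W,R)));
Naming internals by '(' encounter order: outermost '(' = _0, next = _1, ...
Query node: P
Path from root: _0 -> _1 -> P
Depth of P: 2 (number of edges from root)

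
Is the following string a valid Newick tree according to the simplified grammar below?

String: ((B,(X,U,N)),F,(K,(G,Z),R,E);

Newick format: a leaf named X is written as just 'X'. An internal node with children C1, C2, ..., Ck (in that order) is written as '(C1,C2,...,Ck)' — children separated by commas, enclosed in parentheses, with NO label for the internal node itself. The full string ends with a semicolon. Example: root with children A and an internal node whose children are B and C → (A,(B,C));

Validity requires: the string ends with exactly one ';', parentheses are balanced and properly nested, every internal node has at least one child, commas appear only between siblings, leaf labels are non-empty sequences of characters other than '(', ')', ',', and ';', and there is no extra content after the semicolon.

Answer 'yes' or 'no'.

Answer: no

Derivation:
Input: ((B,(X,U,N)),F,(K,(G,Z),R,E);
Paren balance: 5 '(' vs 4 ')' MISMATCH
Ends with single ';': True
Full parse: FAILS (expected , or ) at pos 28)
Valid: False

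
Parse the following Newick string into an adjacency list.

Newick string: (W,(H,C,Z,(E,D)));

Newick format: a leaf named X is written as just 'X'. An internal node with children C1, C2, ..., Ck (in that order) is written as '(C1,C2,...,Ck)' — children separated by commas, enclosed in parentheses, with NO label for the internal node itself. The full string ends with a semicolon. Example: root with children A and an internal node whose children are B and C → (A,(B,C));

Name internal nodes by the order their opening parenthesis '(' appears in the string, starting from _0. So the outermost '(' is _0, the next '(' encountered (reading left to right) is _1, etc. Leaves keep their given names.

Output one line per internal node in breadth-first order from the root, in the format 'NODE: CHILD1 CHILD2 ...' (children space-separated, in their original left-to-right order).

Input: (W,(H,C,Z,(E,D)));
Scanning left-to-right, naming '(' by encounter order:
  pos 0: '(' -> open internal node _0 (depth 1)
  pos 3: '(' -> open internal node _1 (depth 2)
  pos 10: '(' -> open internal node _2 (depth 3)
  pos 14: ')' -> close internal node _2 (now at depth 2)
  pos 15: ')' -> close internal node _1 (now at depth 1)
  pos 16: ')' -> close internal node _0 (now at depth 0)
Total internal nodes: 3
BFS adjacency from root:
  _0: W _1
  _1: H C Z _2
  _2: E D

Answer: _0: W _1
_1: H C Z _2
_2: E D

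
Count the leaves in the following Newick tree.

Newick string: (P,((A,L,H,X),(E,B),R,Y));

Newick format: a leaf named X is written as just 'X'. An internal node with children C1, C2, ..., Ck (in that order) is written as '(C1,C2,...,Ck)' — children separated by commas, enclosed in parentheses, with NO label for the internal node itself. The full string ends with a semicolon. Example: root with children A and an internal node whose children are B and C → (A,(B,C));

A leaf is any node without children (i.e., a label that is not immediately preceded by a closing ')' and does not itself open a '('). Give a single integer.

Newick: (P,((A,L,H,X),(E,B),R,Y));
Scan left-to-right; a leaf is any maximal label run not followed by '(':
  pos 1: leaf 'P' → count = 1
  pos 5: leaf 'A' → count = 2
  pos 7: leaf 'L' → count = 3
  pos 9: leaf 'H' → count = 4
  pos 11: leaf 'X' → count = 5
  pos 15: leaf 'E' → count = 6
  pos 17: leaf 'B' → count = 7
  pos 20: leaf 'R' → count = 8
  pos 22: leaf 'Y' → count = 9
Total leaves: 9

Answer: 9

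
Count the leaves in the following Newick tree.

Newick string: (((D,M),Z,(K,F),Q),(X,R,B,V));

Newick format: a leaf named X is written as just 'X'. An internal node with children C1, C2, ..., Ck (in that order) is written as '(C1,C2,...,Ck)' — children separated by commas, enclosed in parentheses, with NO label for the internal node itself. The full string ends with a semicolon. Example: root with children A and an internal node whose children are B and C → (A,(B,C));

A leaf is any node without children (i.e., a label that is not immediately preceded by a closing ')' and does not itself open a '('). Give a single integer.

Answer: 10

Derivation:
Newick: (((D,M),Z,(K,F),Q),(X,R,B,V));
Scan left-to-right; a leaf is any maximal label run not followed by '(':
  pos 3: leaf 'D' → count = 1
  pos 5: leaf 'M' → count = 2
  pos 8: leaf 'Z' → count = 3
  pos 11: leaf 'K' → count = 4
  pos 13: leaf 'F' → count = 5
  pos 16: leaf 'Q' → count = 6
  pos 20: leaf 'X' → count = 7
  pos 22: leaf 'R' → count = 8
  pos 24: leaf 'B' → count = 9
  pos 26: leaf 'V' → count = 10
Total leaves: 10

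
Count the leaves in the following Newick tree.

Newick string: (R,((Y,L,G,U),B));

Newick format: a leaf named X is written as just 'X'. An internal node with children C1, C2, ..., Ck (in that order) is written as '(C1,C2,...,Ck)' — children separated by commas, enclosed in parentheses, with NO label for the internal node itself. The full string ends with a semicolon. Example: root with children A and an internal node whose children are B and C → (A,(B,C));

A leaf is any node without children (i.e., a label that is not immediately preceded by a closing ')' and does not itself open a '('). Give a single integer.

Answer: 6

Derivation:
Newick: (R,((Y,L,G,U),B));
Scan left-to-right; a leaf is any maximal label run not followed by '(':
  pos 1: leaf 'R' → count = 1
  pos 5: leaf 'Y' → count = 2
  pos 7: leaf 'L' → count = 3
  pos 9: leaf 'G' → count = 4
  pos 11: leaf 'U' → count = 5
  pos 14: leaf 'B' → count = 6
Total leaves: 6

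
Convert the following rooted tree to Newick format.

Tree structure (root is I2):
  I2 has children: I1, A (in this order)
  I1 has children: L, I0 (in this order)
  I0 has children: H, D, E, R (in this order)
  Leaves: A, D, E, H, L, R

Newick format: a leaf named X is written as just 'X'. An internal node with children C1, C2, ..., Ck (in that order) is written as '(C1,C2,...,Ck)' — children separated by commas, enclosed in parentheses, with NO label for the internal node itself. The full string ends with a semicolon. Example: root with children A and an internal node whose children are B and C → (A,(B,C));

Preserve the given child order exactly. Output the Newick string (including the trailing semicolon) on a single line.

internal I2 with children ['I1', 'A']
  internal I1 with children ['L', 'I0']
    leaf 'L' → 'L'
    internal I0 with children ['H', 'D', 'E', 'R']
      leaf 'H' → 'H'
      leaf 'D' → 'D'
      leaf 'E' → 'E'
      leaf 'R' → 'R'
    → '(H,D,E,R)'
  → '(L,(H,D,E,R))'
  leaf 'A' → 'A'
→ '((L,(H,D,E,R)),A)'
Final: ((L,(H,D,E,R)),A);

Answer: ((L,(H,D,E,R)),A);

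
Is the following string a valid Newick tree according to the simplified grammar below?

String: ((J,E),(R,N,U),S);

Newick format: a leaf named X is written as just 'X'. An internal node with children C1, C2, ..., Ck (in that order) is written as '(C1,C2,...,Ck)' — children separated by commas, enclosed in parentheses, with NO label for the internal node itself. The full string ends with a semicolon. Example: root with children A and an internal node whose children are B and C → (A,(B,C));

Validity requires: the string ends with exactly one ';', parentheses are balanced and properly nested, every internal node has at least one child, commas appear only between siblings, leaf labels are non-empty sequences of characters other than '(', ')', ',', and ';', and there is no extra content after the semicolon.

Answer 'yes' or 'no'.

Answer: yes

Derivation:
Input: ((J,E),(R,N,U),S);
Paren balance: 3 '(' vs 3 ')' OK
Ends with single ';': True
Full parse: OK
Valid: True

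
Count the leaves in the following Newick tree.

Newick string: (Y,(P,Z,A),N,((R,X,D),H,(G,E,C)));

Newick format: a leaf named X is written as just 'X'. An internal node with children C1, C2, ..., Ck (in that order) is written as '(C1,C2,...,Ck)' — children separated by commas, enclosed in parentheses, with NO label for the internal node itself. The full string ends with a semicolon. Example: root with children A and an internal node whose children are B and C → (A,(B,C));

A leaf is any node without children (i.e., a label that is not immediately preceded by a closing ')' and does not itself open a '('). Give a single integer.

Answer: 12

Derivation:
Newick: (Y,(P,Z,A),N,((R,X,D),H,(G,E,C)));
Scan left-to-right; a leaf is any maximal label run not followed by '(':
  pos 1: leaf 'Y' → count = 1
  pos 4: leaf 'P' → count = 2
  pos 6: leaf 'Z' → count = 3
  pos 8: leaf 'A' → count = 4
  pos 11: leaf 'N' → count = 5
  pos 15: leaf 'R' → count = 6
  pos 17: leaf 'X' → count = 7
  pos 19: leaf 'D' → count = 8
  pos 22: leaf 'H' → count = 9
  pos 25: leaf 'G' → count = 10
  pos 27: leaf 'E' → count = 11
  pos 29: leaf 'C' → count = 12
Total leaves: 12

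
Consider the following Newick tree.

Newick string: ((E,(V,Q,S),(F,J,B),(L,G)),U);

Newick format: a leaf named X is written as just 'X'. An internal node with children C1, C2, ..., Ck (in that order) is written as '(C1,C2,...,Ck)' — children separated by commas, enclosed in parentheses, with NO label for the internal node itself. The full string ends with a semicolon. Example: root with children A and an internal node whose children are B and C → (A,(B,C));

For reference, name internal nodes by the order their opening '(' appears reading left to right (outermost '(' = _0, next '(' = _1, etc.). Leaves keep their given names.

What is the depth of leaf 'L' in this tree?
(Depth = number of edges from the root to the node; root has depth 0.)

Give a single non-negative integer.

Answer: 3

Derivation:
Newick: ((E,(V,Q,S),(F,J,B),(L,G)),U);
Naming internals by '(' encounter order: outermost '(' = _0, next = _1, ...
Query node: L
Path from root: _0 -> _1 -> _4 -> L
Depth of L: 3 (number of edges from root)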